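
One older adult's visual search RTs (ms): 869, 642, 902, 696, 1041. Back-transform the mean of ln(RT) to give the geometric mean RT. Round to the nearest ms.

ln(RT): 6.7673, 6.4646, 6.8046, 6.5453, 6.9479
Mean ln(RT) = 33.5298/5 = 6.70597
Geometric mean = exp(6.70597) = 817.27 ms

817 ms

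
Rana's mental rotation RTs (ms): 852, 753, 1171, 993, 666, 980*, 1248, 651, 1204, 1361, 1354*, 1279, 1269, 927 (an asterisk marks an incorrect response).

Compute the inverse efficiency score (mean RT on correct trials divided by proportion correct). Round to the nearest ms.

Correct trials (n=12): 852, 753, 1171, 993, 666, 1248, 651, 1204, 1361, 1279, 1269, 927
Mean correct RT = 12374/12 = 1031.1667 ms
Proportion correct = 12/14
IES = 1031.1667 / (12/14) = 1203.028 ms

1203 ms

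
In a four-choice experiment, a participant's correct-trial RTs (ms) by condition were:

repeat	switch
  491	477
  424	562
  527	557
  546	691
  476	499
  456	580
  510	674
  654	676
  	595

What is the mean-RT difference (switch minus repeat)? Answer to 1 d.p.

M(repeat) = 4084/8 = 510.500
M(switch) = 5311/9 = 590.111
Difference = 590.111 − 510.500 = 79.611 ms

79.6 ms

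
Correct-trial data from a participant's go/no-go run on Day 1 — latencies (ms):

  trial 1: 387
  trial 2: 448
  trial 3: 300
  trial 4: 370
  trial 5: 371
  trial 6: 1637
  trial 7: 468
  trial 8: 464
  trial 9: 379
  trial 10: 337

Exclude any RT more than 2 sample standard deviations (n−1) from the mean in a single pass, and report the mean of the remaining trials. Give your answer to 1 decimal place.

n = 10, ΣRT = 5161, M = 516.100
Σ(x−M)² = 1422720.90; s = √(1422720.90/9) = 397.593
Cutoffs: 516.100 ± 2·397.593 → [-279.1, 1311.3]
Outside: 1637 → excluded.
Retained (n=9): Σ = 3524, mean = 3524/9 = 391.556

391.6 ms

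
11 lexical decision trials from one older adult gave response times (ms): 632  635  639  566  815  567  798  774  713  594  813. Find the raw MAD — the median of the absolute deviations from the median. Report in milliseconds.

Sorted: 566, 567, 594, 632, 635, 639, 713, 774, 798, 813, 815 → median = 639
|x − 639|: 7, 4, 0, 73, 176, 72, 159, 135, 74, 45, 174
Sorted deviations: 0, 4, 7, 45, 72, 73, 74, 135, 159, 174, 176 → MAD = 73

73 ms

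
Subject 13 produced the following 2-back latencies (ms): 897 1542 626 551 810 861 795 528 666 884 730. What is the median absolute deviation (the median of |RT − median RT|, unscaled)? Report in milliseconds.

Sorted: 528, 551, 626, 666, 730, 795, 810, 861, 884, 897, 1542 → median = 795
|x − 795|: 102, 747, 169, 244, 15, 66, 0, 267, 129, 89, 65
Sorted deviations: 0, 15, 65, 66, 89, 102, 129, 169, 244, 267, 747 → MAD = 102

102 ms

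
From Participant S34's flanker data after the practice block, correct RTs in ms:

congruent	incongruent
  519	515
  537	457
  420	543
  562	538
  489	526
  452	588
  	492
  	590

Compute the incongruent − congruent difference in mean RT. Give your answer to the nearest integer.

M(congruent) = 2979/6 = 496.500
M(incongruent) = 4249/8 = 531.125
Difference = 531.125 − 496.500 = 34.625 ms

35 ms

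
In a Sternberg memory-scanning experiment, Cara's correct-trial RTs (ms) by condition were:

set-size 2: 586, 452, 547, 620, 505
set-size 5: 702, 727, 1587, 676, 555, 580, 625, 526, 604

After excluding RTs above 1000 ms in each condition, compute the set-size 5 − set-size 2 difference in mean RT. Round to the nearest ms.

set-size 5: exclude 1587
M(set-size 2) = 2710/5 = 542.000
M(set-size 5) = 4995/8 = 624.375
Difference = 624.375 − 542.000 = 82.375 ms

82 ms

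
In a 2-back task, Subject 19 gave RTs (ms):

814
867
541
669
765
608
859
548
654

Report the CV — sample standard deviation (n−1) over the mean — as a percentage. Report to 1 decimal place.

n = 9, Σ = 6325, M = 702.7778
Σ(x−M)² = 130247.556; s = √(130247.556/8) = 127.5968
CV = 127.5968 / 702.7778 = 0.18156 = 18.156%

18.2%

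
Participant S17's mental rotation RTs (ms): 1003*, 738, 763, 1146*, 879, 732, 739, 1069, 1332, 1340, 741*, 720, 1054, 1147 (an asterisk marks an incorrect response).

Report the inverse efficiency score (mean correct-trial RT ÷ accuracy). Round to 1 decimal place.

1216.4 ms

Correct trials (n=11): 738, 763, 879, 732, 739, 1069, 1332, 1340, 720, 1054, 1147
Mean correct RT = 10513/11 = 955.7273 ms
Proportion correct = 11/14
IES = 955.7273 / (11/14) = 1216.380 ms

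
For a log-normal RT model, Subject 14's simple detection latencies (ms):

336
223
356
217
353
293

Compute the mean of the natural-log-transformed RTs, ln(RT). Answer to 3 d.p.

5.671

ln(RT): 5.8171, 5.4072, 5.8749, 5.3799, 5.8665, 5.6802
Σ ln(RT) = 34.0258
Mean = 34.0258/6 = 5.67096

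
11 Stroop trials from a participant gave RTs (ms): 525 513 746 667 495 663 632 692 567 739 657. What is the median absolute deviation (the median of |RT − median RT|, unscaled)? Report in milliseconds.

82 ms

Sorted: 495, 513, 525, 567, 632, 657, 663, 667, 692, 739, 746 → median = 657
|x − 657|: 132, 144, 89, 10, 162, 6, 25, 35, 90, 82, 0
Sorted deviations: 0, 6, 10, 25, 35, 82, 89, 90, 132, 144, 162 → MAD = 82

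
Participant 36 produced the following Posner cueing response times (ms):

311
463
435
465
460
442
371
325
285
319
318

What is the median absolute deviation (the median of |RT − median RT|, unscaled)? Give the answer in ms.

Sorted: 285, 311, 318, 319, 325, 371, 435, 442, 460, 463, 465 → median = 371
|x − 371|: 60, 92, 64, 94, 89, 71, 0, 46, 86, 52, 53
Sorted deviations: 0, 46, 52, 53, 60, 64, 71, 86, 89, 92, 94 → MAD = 64

64 ms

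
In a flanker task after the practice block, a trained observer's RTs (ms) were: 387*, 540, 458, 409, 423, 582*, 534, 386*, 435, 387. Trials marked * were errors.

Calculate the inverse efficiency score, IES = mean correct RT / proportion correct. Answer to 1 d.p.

Correct trials (n=7): 540, 458, 409, 423, 534, 435, 387
Mean correct RT = 3186/7 = 455.1429 ms
Proportion correct = 7/10
IES = 455.1429 / (7/10) = 650.204 ms

650.2 ms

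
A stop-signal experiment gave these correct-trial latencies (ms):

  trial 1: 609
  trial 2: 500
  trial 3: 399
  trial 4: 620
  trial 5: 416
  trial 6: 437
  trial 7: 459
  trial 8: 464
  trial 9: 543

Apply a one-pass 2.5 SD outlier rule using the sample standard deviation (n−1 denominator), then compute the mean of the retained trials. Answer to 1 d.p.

n = 9, ΣRT = 4447, M = 494.111
Σ(x−M)² = 52020.89; s = √(52020.89/8) = 80.639
Cutoffs: 494.111 ± 2.5·80.639 → [292.5, 695.7]
No RTs fall outside the cutoffs; all 9 retained. Mean = 4447/9 = 494.111

494.1 ms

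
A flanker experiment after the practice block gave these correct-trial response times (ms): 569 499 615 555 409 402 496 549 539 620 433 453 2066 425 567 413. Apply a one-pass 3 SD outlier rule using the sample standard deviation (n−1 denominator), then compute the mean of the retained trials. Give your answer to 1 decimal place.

n = 16, ΣRT = 9610, M = 600.625
Σ(x−M)² = 2371965.75; s = √(2371965.75/15) = 397.657
Cutoffs: 600.625 ± 3·397.657 → [-592.3, 1793.6]
Outside: 2066 → excluded.
Retained (n=15): Σ = 7544, mean = 7544/15 = 502.933

502.9 ms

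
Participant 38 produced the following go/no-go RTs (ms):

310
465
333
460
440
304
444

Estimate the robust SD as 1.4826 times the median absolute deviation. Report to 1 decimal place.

Sorted: 304, 310, 333, 440, 444, 460, 465 → median = 440
|x − 440| sorted: 0, 4, 20, 25, 107, 130, 136 → MAD = 25
Robust SD ≈ 1.4826 × 25 = 37.065

37.1 ms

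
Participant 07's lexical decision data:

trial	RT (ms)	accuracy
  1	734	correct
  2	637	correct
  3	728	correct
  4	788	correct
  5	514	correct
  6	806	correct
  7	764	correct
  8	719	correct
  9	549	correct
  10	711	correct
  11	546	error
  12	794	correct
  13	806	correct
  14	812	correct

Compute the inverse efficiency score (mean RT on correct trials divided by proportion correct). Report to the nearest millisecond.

776 ms

Correct trials (n=13): 734, 637, 728, 788, 514, 806, 764, 719, 549, 711, 794, 806, 812
Mean correct RT = 9362/13 = 720.1538 ms
Proportion correct = 13/14
IES = 720.1538 / (13/14) = 775.550 ms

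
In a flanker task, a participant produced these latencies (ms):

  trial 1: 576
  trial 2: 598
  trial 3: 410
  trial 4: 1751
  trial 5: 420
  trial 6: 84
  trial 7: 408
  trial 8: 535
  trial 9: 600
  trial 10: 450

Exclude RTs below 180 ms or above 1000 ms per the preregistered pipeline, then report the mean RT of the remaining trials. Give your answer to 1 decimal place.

499.6 ms

Excluded: 84, 1751
Retained (n=8): Σ = 3997
Mean = 3997/8 = 499.6250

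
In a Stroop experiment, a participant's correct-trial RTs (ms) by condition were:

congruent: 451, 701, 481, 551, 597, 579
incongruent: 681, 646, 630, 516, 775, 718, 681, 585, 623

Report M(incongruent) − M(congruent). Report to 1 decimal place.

90.6 ms

M(congruent) = 3360/6 = 560.000
M(incongruent) = 5855/9 = 650.556
Difference = 650.556 − 560.000 = 90.556 ms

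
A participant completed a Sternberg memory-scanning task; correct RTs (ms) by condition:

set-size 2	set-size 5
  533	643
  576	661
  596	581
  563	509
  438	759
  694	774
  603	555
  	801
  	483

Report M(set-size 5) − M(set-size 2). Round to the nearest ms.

M(set-size 2) = 4003/7 = 571.857
M(set-size 5) = 5766/9 = 640.667
Difference = 640.667 − 571.857 = 68.810 ms

69 ms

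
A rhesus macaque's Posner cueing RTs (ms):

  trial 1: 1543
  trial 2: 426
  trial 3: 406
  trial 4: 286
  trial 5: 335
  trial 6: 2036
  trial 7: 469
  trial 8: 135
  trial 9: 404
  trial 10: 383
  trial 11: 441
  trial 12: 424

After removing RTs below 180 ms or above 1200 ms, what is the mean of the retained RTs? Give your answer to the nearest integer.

397 ms

Excluded: 135, 1543, 2036
Retained (n=9): Σ = 3574
Mean = 3574/9 = 397.1111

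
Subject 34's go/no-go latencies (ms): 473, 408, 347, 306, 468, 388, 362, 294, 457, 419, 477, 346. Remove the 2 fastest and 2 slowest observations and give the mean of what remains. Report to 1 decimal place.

Sorted: 294, 306, 346, 347, 362, 388, 408, 419, 457, 468, 473, 477
Drop lowest 2 (294, 306) and highest 2 (473, 477)
Remaining (n=8): Σ = 3195, mean = 3195/8 = 399.375

399.4 ms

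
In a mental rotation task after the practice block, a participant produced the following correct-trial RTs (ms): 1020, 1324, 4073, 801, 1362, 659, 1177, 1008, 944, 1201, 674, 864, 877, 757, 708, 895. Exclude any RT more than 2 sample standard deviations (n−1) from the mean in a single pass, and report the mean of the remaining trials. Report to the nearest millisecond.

n = 16, ΣRT = 18344, M = 1146.500
Σ(x−M)² = 9862404.00; s = √(9862404.00/15) = 810.860
Cutoffs: 1146.500 ± 2·810.860 → [-475.2, 2768.2]
Outside: 4073 → excluded.
Retained (n=15): Σ = 14271, mean = 14271/15 = 951.400

951 ms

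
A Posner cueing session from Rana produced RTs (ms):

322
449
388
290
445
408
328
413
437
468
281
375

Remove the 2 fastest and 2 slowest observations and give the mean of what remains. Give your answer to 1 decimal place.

Sorted: 281, 290, 322, 328, 375, 388, 408, 413, 437, 445, 449, 468
Drop lowest 2 (281, 290) and highest 2 (449, 468)
Remaining (n=8): Σ = 3116, mean = 3116/8 = 389.500

389.5 ms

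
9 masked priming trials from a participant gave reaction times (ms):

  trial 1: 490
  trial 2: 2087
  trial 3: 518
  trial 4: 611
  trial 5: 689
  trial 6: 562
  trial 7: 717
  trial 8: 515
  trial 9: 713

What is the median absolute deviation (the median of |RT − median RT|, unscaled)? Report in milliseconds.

Sorted: 490, 515, 518, 562, 611, 689, 713, 717, 2087 → median = 611
|x − 611|: 121, 1476, 93, 0, 78, 49, 106, 96, 102
Sorted deviations: 0, 49, 78, 93, 96, 102, 106, 121, 1476 → MAD = 96

96 ms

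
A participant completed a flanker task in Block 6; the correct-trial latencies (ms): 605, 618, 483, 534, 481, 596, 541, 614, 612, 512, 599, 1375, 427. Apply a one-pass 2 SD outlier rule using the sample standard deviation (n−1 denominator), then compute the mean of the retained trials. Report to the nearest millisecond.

552 ms

n = 13, ΣRT = 7997, M = 615.154
Σ(x−M)² = 671705.69; s = √(671705.69/12) = 236.591
Cutoffs: 615.154 ± 2·236.591 → [142.0, 1088.3]
Outside: 1375 → excluded.
Retained (n=12): Σ = 6622, mean = 6622/12 = 551.833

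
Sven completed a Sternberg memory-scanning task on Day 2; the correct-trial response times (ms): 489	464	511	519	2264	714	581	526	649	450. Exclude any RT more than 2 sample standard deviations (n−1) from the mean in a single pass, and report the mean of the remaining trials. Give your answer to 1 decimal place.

544.8 ms

n = 10, ΣRT = 7167, M = 716.700
Σ(x−M)² = 2721740.10; s = √(2721740.10/9) = 549.923
Cutoffs: 716.700 ± 2·549.923 → [-383.1, 1816.5]
Outside: 2264 → excluded.
Retained (n=9): Σ = 4903, mean = 4903/9 = 544.778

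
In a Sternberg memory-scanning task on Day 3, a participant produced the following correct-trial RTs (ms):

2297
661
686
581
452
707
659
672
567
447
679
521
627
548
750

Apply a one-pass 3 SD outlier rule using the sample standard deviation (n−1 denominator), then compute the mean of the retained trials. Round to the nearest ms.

611 ms

n = 15, ΣRT = 10854, M = 723.600
Σ(x−M)² = 2767063.60; s = √(2767063.60/14) = 444.576
Cutoffs: 723.600 ± 3·444.576 → [-610.1, 2057.3]
Outside: 2297 → excluded.
Retained (n=14): Σ = 8557, mean = 8557/14 = 611.214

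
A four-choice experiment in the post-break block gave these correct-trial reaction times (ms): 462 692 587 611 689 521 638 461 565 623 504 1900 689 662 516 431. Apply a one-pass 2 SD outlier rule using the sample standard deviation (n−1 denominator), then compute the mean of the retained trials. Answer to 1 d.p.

n = 16, ΣRT = 10551, M = 659.438
Σ(x−M)² = 1754551.94; s = √(1754551.94/15) = 342.009
Cutoffs: 659.438 ± 2·342.009 → [-24.6, 1343.5]
Outside: 1900 → excluded.
Retained (n=15): Σ = 8651, mean = 8651/15 = 576.733

576.7 ms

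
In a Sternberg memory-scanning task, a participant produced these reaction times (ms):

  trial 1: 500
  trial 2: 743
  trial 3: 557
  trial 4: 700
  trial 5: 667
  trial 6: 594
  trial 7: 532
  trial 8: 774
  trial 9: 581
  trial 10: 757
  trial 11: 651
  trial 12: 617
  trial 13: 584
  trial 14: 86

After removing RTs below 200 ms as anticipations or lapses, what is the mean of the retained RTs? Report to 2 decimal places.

635.15 ms

Excluded: 86
Retained (n=13): Σ = 8257
Mean = 8257/13 = 635.1538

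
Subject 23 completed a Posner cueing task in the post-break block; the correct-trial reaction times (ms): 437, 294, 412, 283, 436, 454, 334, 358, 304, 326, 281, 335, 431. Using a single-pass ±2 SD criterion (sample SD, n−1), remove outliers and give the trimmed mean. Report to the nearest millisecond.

360 ms

n = 13, ΣRT = 4685, M = 360.385
Σ(x−M)² = 50407.08; s = √(50407.08/12) = 64.812
Cutoffs: 360.385 ± 2·64.812 → [230.8, 490.0]
No RTs fall outside the cutoffs; all 13 retained. Mean = 4685/13 = 360.385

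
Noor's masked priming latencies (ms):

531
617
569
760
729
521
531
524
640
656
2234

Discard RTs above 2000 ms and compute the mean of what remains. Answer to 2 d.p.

Excluded: 2234
Retained (n=10): Σ = 6078
Mean = 6078/10 = 607.8000

607.80 ms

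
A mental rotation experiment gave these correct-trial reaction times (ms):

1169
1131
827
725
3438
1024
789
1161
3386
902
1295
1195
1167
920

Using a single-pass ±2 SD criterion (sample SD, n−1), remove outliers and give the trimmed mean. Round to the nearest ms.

1025 ms

n = 14, ΣRT = 19129, M = 1366.357
Σ(x−M)² = 10149031.21; s = √(10149031.21/13) = 883.569
Cutoffs: 1366.357 ± 2·883.569 → [-400.8, 3133.5]
Outside: 3386, 3438 → excluded.
Retained (n=12): Σ = 12305, mean = 12305/12 = 1025.417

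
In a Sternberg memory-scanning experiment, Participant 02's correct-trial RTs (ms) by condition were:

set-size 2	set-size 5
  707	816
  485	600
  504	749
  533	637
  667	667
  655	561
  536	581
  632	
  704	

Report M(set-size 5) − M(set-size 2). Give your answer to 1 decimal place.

M(set-size 2) = 5423/9 = 602.556
M(set-size 5) = 4611/7 = 658.714
Difference = 658.714 − 602.556 = 56.159 ms

56.2 ms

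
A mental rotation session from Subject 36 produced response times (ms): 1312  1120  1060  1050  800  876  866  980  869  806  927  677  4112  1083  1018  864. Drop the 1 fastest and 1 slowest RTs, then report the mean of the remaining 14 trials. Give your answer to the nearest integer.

974 ms

Sorted: 677, 800, 806, 864, 866, 869, 876, 927, 980, 1018, 1050, 1060, 1083, 1120, 1312, 4112
Drop lowest 1 (677) and highest 1 (4112)
Remaining (n=14): Σ = 13631, mean = 13631/14 = 973.643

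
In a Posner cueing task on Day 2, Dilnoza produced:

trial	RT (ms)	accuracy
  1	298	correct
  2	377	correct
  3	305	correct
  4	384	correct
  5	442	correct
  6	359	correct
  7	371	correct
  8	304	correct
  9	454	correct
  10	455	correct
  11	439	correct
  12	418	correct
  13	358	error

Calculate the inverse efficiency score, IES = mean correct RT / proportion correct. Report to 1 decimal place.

415.8 ms

Correct trials (n=12): 298, 377, 305, 384, 442, 359, 371, 304, 454, 455, 439, 418
Mean correct RT = 4606/12 = 383.8333 ms
Proportion correct = 12/13
IES = 383.8333 / (12/13) = 415.819 ms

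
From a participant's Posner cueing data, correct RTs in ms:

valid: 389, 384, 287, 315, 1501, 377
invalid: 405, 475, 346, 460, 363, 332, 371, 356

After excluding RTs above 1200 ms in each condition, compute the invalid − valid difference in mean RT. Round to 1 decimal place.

valid: exclude 1501
M(valid) = 1752/5 = 350.400
M(invalid) = 3108/8 = 388.500
Difference = 388.500 − 350.400 = 38.100 ms

38.1 ms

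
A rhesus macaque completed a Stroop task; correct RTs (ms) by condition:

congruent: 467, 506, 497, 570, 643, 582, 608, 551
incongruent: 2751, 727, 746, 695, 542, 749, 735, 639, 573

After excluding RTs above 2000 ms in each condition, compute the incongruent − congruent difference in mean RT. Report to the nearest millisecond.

incongruent: exclude 2751
M(congruent) = 4424/8 = 553.000
M(incongruent) = 5406/8 = 675.750
Difference = 675.750 − 553.000 = 122.750 ms

123 ms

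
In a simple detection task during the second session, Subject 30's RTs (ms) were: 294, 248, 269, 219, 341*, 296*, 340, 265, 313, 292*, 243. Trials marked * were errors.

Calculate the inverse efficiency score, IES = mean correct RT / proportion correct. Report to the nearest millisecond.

Correct trials (n=8): 294, 248, 269, 219, 340, 265, 313, 243
Mean correct RT = 2191/8 = 273.8750 ms
Proportion correct = 8/11
IES = 273.8750 / (8/11) = 376.578 ms

377 ms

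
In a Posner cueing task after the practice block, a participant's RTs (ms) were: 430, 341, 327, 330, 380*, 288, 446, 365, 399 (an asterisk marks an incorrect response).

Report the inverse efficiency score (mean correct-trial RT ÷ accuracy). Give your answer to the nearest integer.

Correct trials (n=8): 430, 341, 327, 330, 288, 446, 365, 399
Mean correct RT = 2926/8 = 365.7500 ms
Proportion correct = 8/9
IES = 365.7500 / (8/9) = 411.469 ms

411 ms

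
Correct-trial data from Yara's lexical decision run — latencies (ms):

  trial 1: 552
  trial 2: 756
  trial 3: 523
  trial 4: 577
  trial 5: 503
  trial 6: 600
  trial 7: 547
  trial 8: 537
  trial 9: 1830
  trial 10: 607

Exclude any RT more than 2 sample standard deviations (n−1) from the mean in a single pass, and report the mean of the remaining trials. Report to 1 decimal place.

578.0 ms

n = 10, ΣRT = 7032, M = 703.200
Σ(x−M)² = 1455731.60; s = √(1455731.60/9) = 402.179
Cutoffs: 703.200 ± 2·402.179 → [-101.2, 1507.6]
Outside: 1830 → excluded.
Retained (n=9): Σ = 5202, mean = 5202/9 = 578.000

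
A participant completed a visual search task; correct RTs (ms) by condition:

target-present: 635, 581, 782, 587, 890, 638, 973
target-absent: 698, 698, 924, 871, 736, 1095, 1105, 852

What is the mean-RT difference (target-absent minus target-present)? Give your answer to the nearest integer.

146 ms

M(target-present) = 5086/7 = 726.571
M(target-absent) = 6979/8 = 872.375
Difference = 872.375 − 726.571 = 145.804 ms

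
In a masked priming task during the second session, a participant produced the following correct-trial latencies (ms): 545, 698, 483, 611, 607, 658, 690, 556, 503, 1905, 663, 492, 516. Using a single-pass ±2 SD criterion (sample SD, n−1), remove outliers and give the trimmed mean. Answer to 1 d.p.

n = 13, ΣRT = 8927, M = 686.692
Σ(x−M)² = 1677308.77; s = √(1677308.77/12) = 373.866
Cutoffs: 686.692 ± 2·373.866 → [-61.0, 1434.4]
Outside: 1905 → excluded.
Retained (n=12): Σ = 7022, mean = 7022/12 = 585.167

585.2 ms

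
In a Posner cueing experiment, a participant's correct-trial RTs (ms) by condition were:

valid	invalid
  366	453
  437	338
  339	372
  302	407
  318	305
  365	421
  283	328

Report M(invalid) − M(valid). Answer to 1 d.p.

30.6 ms

M(valid) = 2410/7 = 344.286
M(invalid) = 2624/7 = 374.857
Difference = 374.857 − 344.286 = 30.571 ms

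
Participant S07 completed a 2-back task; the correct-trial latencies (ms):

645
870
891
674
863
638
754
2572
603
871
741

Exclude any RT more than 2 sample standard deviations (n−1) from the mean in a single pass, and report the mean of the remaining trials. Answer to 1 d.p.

n = 11, ΣRT = 10122, M = 920.182
Σ(x−M)² = 3113845.64; s = √(3113845.64/10) = 558.018
Cutoffs: 920.182 ± 2·558.018 → [-195.9, 2036.2]
Outside: 2572 → excluded.
Retained (n=10): Σ = 7550, mean = 7550/10 = 755.000

755.0 ms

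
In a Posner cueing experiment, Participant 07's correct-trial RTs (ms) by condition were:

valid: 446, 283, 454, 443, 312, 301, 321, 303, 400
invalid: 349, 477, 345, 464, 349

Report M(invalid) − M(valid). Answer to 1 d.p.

34.2 ms

M(valid) = 3263/9 = 362.556
M(invalid) = 1984/5 = 396.800
Difference = 396.800 − 362.556 = 34.244 ms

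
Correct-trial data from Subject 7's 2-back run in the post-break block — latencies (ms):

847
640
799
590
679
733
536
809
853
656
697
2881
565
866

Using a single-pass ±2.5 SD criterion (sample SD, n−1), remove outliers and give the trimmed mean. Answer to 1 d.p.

n = 14, ΣRT = 12151, M = 867.929
Σ(x−M)² = 4520512.93; s = √(4520512.93/13) = 589.688
Cutoffs: 867.929 ± 2.5·589.688 → [-606.3, 2342.1]
Outside: 2881 → excluded.
Retained (n=13): Σ = 9270, mean = 9270/13 = 713.077

713.1 ms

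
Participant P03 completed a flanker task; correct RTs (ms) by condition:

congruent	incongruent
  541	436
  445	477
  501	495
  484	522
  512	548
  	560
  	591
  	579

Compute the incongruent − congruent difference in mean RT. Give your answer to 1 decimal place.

29.4 ms

M(congruent) = 2483/5 = 496.600
M(incongruent) = 4208/8 = 526.000
Difference = 526.000 − 496.600 = 29.400 ms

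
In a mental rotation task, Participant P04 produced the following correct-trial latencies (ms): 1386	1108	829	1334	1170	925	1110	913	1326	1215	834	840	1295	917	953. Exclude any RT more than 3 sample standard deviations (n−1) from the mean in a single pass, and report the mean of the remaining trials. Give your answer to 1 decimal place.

1077.0 ms

n = 15, ΣRT = 16155, M = 1077.000
Σ(x−M)² = 568496.00; s = √(568496.00/14) = 201.511
Cutoffs: 1077.000 ± 3·201.511 → [472.5, 1681.5]
No RTs fall outside the cutoffs; all 15 retained. Mean = 16155/15 = 1077.000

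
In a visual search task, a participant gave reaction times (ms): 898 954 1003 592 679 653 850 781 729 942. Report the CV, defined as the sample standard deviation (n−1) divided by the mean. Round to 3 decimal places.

0.176

n = 10, Σ = 8081, M = 808.1000
Σ(x−M)² = 181452.900; s = √(181452.900/9) = 141.9910
CV = 141.9910 / 808.1000 = 0.17571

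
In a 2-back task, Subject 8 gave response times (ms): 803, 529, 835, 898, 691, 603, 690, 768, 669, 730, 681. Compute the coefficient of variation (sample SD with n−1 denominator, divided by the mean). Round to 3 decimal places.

0.146

n = 11, Σ = 7897, M = 717.9091
Σ(x−M)² = 110186.909; s = √(110186.909/10) = 104.9700
CV = 104.9700 / 717.9091 = 0.14622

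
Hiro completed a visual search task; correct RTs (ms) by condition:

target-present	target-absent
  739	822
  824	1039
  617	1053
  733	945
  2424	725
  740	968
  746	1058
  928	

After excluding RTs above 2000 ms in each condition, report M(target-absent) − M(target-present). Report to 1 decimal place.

183.3 ms

target-present: exclude 2424
M(target-present) = 5327/7 = 761.000
M(target-absent) = 6610/7 = 944.286
Difference = 944.286 − 761.000 = 183.286 ms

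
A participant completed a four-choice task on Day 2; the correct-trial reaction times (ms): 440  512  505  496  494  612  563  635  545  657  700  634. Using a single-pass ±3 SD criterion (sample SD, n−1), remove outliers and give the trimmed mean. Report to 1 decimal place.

566.1 ms

n = 12, ΣRT = 6793, M = 566.083
Σ(x−M)² = 70784.92; s = √(70784.92/11) = 80.218
Cutoffs: 566.083 ± 3·80.218 → [325.4, 806.7]
No RTs fall outside the cutoffs; all 12 retained. Mean = 6793/12 = 566.083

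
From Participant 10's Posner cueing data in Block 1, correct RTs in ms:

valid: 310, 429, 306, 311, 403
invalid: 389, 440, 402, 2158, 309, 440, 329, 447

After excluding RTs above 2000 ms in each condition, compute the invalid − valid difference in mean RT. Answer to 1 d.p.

invalid: exclude 2158
M(valid) = 1759/5 = 351.800
M(invalid) = 2756/7 = 393.714
Difference = 393.714 − 351.800 = 41.914 ms

41.9 ms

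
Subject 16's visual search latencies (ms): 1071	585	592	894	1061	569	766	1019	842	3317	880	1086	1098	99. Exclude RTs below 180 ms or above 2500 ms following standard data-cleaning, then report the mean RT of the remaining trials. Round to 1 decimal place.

871.9 ms

Excluded: 99, 3317
Retained (n=12): Σ = 10463
Mean = 10463/12 = 871.9167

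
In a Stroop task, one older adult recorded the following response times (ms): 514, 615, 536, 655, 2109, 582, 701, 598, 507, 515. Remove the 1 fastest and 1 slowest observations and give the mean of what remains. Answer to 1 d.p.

Sorted: 507, 514, 515, 536, 582, 598, 615, 655, 701, 2109
Drop lowest 1 (507) and highest 1 (2109)
Remaining (n=8): Σ = 4716, mean = 4716/8 = 589.500

589.5 ms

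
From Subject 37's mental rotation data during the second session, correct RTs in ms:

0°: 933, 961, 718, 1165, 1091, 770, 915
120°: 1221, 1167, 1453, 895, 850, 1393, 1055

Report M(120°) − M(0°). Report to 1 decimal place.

M(0°) = 6553/7 = 936.143
M(120°) = 8034/7 = 1147.714
Difference = 1147.714 − 936.143 = 211.571 ms

211.6 ms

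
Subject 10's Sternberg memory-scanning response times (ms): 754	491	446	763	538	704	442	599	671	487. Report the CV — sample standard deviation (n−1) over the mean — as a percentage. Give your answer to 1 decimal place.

21.3%

n = 10, Σ = 5895, M = 589.5000
Σ(x−M)² = 142214.500; s = √(142214.500/9) = 125.7045
CV = 125.7045 / 589.5000 = 0.21324 = 21.324%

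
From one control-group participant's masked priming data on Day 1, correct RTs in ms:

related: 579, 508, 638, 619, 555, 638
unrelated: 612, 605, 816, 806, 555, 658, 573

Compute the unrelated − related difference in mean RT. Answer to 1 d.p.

M(related) = 3537/6 = 589.500
M(unrelated) = 4625/7 = 660.714
Difference = 660.714 − 589.500 = 71.214 ms

71.2 ms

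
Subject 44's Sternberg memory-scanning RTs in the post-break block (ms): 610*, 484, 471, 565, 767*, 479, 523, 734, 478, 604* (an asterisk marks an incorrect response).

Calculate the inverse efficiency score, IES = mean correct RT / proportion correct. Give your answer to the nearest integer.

Correct trials (n=7): 484, 471, 565, 479, 523, 734, 478
Mean correct RT = 3734/7 = 533.4286 ms
Proportion correct = 7/10
IES = 533.4286 / (7/10) = 762.041 ms

762 ms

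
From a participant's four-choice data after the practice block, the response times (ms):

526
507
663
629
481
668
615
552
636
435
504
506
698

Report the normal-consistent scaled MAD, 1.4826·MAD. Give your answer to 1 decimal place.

Sorted: 435, 481, 504, 506, 507, 526, 552, 615, 629, 636, 663, 668, 698 → median = 552
|x − 552| sorted: 0, 26, 45, 46, 48, 63, 71, 77, 84, 111, 116, 117, 146 → MAD = 71
Robust SD ≈ 1.4826 × 71 = 105.265

105.3 ms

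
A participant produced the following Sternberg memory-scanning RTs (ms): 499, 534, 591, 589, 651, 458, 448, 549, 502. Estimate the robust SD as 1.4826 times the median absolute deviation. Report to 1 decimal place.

Sorted: 448, 458, 499, 502, 534, 549, 589, 591, 651 → median = 534
|x − 534| sorted: 0, 15, 32, 35, 55, 57, 76, 86, 117 → MAD = 55
Robust SD ≈ 1.4826 × 55 = 81.543

81.5 ms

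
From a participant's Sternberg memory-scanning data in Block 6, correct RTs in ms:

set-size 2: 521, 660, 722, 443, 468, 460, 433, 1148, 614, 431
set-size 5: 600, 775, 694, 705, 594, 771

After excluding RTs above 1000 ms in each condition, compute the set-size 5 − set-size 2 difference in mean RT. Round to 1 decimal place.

set-size 2: exclude 1148
M(set-size 2) = 4752/9 = 528.000
M(set-size 5) = 4139/6 = 689.833
Difference = 689.833 − 528.000 = 161.833 ms

161.8 ms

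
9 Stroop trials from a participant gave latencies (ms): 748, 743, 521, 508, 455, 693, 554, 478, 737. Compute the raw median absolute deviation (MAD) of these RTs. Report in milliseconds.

99 ms

Sorted: 455, 478, 508, 521, 554, 693, 737, 743, 748 → median = 554
|x − 554|: 194, 189, 33, 46, 99, 139, 0, 76, 183
Sorted deviations: 0, 33, 46, 76, 99, 139, 183, 189, 194 → MAD = 99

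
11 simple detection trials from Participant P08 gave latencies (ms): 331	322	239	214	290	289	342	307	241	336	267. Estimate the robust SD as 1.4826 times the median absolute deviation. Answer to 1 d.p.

Sorted: 214, 239, 241, 267, 289, 290, 307, 322, 331, 336, 342 → median = 290
|x − 290| sorted: 0, 1, 17, 23, 32, 41, 46, 49, 51, 52, 76 → MAD = 41
Robust SD ≈ 1.4826 × 41 = 60.787

60.8 ms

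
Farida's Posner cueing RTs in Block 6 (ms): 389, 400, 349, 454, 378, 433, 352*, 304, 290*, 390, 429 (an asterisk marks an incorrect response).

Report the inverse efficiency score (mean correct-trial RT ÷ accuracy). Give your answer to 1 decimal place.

478.8 ms

Correct trials (n=9): 389, 400, 349, 454, 378, 433, 304, 390, 429
Mean correct RT = 3526/9 = 391.7778 ms
Proportion correct = 9/11
IES = 391.7778 / (9/11) = 478.840 ms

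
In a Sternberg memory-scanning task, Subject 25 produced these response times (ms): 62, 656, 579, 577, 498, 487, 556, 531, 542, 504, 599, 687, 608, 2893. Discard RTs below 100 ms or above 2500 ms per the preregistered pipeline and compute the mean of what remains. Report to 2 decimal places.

Excluded: 62, 2893
Retained (n=12): Σ = 6824
Mean = 6824/12 = 568.6667

568.67 ms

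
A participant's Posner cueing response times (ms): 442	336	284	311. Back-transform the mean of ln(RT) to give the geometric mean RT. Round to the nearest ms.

338 ms

ln(RT): 6.0913, 5.8171, 5.6490, 5.7398
Mean ln(RT) = 23.2972/4 = 5.82430
Geometric mean = exp(5.82430) = 338.42 ms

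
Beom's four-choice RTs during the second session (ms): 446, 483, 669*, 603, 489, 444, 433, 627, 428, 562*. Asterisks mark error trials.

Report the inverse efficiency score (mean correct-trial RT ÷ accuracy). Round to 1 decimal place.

Correct trials (n=8): 446, 483, 603, 489, 444, 433, 627, 428
Mean correct RT = 3953/8 = 494.1250 ms
Proportion correct = 8/10
IES = 494.1250 / (8/10) = 617.656 ms

617.7 ms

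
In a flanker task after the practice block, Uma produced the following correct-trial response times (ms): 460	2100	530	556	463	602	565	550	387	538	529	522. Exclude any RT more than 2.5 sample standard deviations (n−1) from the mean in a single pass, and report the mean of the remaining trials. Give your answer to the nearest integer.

518 ms

n = 12, ΣRT = 7802, M = 650.167
Σ(x−M)² = 2329071.67; s = √(2329071.67/11) = 460.145
Cutoffs: 650.167 ± 2.5·460.145 → [-500.2, 1800.5]
Outside: 2100 → excluded.
Retained (n=11): Σ = 5702, mean = 5702/11 = 518.364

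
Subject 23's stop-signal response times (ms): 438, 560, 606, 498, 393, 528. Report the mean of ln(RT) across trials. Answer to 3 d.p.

6.212

ln(RT): 6.0822, 6.3279, 6.4069, 6.2106, 5.9738, 6.2691
Σ ln(RT) = 37.2705
Mean = 37.2705/6 = 6.21176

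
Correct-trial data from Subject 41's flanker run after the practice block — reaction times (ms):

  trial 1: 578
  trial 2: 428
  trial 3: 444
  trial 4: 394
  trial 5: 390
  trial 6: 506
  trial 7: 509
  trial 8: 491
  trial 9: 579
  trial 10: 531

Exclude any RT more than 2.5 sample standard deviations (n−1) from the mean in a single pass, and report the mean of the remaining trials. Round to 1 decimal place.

n = 10, ΣRT = 4850, M = 485.000
Σ(x−M)² = 42890.00; s = √(42890.00/9) = 69.033
Cutoffs: 485.000 ± 2.5·69.033 → [312.4, 657.6]
No RTs fall outside the cutoffs; all 10 retained. Mean = 4850/10 = 485.000

485.0 ms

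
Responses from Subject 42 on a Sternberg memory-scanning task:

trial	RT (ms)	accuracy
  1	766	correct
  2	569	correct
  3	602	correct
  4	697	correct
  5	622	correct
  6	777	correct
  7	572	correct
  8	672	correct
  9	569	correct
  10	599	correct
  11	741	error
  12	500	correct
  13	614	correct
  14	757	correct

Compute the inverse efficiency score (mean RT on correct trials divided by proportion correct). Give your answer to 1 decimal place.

Correct trials (n=13): 766, 569, 602, 697, 622, 777, 572, 672, 569, 599, 500, 614, 757
Mean correct RT = 8316/13 = 639.6923 ms
Proportion correct = 13/14
IES = 639.6923 / (13/14) = 688.899 ms

688.9 ms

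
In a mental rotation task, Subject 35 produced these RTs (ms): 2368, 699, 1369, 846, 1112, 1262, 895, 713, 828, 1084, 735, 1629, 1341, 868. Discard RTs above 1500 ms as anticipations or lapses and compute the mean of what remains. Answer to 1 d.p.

Excluded: 1629, 2368
Retained (n=12): Σ = 11752
Mean = 11752/12 = 979.3333

979.3 ms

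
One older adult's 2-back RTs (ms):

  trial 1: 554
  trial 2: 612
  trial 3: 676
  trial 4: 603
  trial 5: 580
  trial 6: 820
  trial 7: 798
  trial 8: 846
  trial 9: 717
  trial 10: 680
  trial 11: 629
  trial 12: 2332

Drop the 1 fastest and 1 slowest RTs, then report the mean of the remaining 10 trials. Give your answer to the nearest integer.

696 ms

Sorted: 554, 580, 603, 612, 629, 676, 680, 717, 798, 820, 846, 2332
Drop lowest 1 (554) and highest 1 (2332)
Remaining (n=10): Σ = 6961, mean = 6961/10 = 696.100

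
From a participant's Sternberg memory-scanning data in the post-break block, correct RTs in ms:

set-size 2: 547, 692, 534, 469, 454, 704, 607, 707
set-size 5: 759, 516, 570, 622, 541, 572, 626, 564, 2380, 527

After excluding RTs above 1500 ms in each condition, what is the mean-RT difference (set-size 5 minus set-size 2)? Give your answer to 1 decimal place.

-0.7 ms

set-size 5: exclude 2380
M(set-size 2) = 4714/8 = 589.250
M(set-size 5) = 5297/9 = 588.556
Difference = 588.556 − 589.250 = -0.694 ms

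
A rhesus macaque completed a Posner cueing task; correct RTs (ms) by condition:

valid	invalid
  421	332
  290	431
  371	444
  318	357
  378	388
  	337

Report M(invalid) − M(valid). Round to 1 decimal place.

25.9 ms

M(valid) = 1778/5 = 355.600
M(invalid) = 2289/6 = 381.500
Difference = 381.500 − 355.600 = 25.900 ms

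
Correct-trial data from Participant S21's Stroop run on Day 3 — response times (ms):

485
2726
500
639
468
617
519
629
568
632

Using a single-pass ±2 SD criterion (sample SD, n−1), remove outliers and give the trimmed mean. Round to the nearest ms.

n = 10, ΣRT = 7783, M = 778.300
Σ(x−M)² = 4253876.10; s = √(4253876.10/9) = 687.498
Cutoffs: 778.300 ± 2·687.498 → [-596.7, 2153.3]
Outside: 2726 → excluded.
Retained (n=9): Σ = 5057, mean = 5057/9 = 561.889

562 ms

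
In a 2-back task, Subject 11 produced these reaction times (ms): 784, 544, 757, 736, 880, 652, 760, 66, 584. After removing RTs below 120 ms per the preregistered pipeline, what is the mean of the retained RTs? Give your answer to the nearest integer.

712 ms

Excluded: 66
Retained (n=8): Σ = 5697
Mean = 5697/8 = 712.1250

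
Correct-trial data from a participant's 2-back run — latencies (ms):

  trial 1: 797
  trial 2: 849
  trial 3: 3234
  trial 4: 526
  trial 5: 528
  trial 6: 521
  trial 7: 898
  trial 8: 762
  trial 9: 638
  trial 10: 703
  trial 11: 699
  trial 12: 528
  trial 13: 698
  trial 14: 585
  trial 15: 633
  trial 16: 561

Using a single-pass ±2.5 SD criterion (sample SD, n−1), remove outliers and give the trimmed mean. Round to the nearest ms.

662 ms

n = 16, ΣRT = 13160, M = 822.500
Σ(x−M)² = 6418092.00; s = √(6418092.00/15) = 654.120
Cutoffs: 822.500 ± 2.5·654.120 → [-812.8, 2457.8]
Outside: 3234 → excluded.
Retained (n=15): Σ = 9926, mean = 9926/15 = 661.733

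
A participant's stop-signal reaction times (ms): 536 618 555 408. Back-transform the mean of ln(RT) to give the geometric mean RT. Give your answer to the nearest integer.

ln(RT): 6.2841, 6.4265, 6.3190, 6.0113
Mean ln(RT) = 25.0409/4 = 6.26021
Geometric mean = exp(6.26021) = 523.33 ms

523 ms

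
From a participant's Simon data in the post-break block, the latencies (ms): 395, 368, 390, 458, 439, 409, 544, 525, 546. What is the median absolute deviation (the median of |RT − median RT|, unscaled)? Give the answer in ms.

49 ms

Sorted: 368, 390, 395, 409, 439, 458, 525, 544, 546 → median = 439
|x − 439|: 44, 71, 49, 19, 0, 30, 105, 86, 107
Sorted deviations: 0, 19, 30, 44, 49, 71, 86, 105, 107 → MAD = 49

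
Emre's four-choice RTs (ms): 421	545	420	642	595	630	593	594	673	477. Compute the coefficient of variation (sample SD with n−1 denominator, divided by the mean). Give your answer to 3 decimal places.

0.162

n = 10, Σ = 5590, M = 559.0000
Σ(x−M)² = 73888.000; s = √(73888.000/9) = 90.6078
CV = 90.6078 / 559.0000 = 0.16209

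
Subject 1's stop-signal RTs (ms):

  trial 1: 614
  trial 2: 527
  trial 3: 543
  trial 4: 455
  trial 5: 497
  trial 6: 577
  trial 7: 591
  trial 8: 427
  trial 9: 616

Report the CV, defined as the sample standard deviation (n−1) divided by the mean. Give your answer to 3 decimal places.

n = 9, Σ = 4847, M = 538.5556
Σ(x−M)² = 37224.222; s = √(37224.222/8) = 68.2131
CV = 68.2131 / 538.5556 = 0.12666

0.127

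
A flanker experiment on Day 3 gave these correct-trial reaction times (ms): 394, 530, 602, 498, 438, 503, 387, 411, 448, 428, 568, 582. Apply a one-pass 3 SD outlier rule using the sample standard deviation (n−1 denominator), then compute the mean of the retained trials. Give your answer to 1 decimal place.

482.4 ms

n = 12, ΣRT = 5789, M = 482.417
Σ(x−M)² = 62612.92; s = √(62612.92/11) = 75.446
Cutoffs: 482.417 ± 3·75.446 → [256.1, 708.8]
No RTs fall outside the cutoffs; all 12 retained. Mean = 5789/12 = 482.417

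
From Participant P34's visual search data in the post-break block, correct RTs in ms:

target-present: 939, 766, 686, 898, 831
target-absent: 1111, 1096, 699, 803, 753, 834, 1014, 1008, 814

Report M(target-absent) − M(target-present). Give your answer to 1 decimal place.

79.6 ms

M(target-present) = 4120/5 = 824.000
M(target-absent) = 8132/9 = 903.556
Difference = 903.556 − 824.000 = 79.556 ms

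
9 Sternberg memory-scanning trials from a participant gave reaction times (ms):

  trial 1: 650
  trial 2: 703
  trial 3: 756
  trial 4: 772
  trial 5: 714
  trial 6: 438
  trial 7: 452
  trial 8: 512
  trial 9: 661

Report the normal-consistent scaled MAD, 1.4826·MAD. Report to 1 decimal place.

Sorted: 438, 452, 512, 650, 661, 703, 714, 756, 772 → median = 661
|x − 661| sorted: 0, 11, 42, 53, 95, 111, 149, 209, 223 → MAD = 95
Robust SD ≈ 1.4826 × 95 = 140.847

140.8 ms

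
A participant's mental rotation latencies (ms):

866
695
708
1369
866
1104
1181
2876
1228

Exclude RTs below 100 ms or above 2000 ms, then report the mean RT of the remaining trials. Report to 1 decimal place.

1002.1 ms

Excluded: 2876
Retained (n=8): Σ = 8017
Mean = 8017/8 = 1002.1250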